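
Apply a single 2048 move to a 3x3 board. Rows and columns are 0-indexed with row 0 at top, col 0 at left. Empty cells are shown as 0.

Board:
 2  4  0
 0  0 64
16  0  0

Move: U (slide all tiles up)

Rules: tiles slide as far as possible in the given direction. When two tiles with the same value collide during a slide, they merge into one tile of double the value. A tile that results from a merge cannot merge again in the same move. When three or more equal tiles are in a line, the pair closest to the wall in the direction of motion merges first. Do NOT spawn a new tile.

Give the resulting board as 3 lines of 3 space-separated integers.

Answer:  2  4 64
16  0  0
 0  0  0

Derivation:
Slide up:
col 0: [2, 0, 16] -> [2, 16, 0]
col 1: [4, 0, 0] -> [4, 0, 0]
col 2: [0, 64, 0] -> [64, 0, 0]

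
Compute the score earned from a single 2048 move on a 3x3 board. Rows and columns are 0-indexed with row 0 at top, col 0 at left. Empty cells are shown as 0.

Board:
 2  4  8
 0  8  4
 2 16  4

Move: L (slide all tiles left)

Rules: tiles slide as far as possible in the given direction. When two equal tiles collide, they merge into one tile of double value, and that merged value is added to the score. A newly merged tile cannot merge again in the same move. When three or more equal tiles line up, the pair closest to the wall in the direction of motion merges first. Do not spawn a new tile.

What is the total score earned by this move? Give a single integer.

Slide left:
row 0: [2, 4, 8] -> [2, 4, 8]  score +0 (running 0)
row 1: [0, 8, 4] -> [8, 4, 0]  score +0 (running 0)
row 2: [2, 16, 4] -> [2, 16, 4]  score +0 (running 0)
Board after move:
 2  4  8
 8  4  0
 2 16  4

Answer: 0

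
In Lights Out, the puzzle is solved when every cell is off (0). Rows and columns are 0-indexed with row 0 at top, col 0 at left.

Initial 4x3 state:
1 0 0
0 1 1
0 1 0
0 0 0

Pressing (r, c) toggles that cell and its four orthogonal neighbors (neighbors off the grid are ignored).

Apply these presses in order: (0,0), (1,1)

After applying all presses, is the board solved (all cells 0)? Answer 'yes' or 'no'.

Answer: yes

Derivation:
After press 1 at (0,0):
0 1 0
1 1 1
0 1 0
0 0 0

After press 2 at (1,1):
0 0 0
0 0 0
0 0 0
0 0 0

Lights still on: 0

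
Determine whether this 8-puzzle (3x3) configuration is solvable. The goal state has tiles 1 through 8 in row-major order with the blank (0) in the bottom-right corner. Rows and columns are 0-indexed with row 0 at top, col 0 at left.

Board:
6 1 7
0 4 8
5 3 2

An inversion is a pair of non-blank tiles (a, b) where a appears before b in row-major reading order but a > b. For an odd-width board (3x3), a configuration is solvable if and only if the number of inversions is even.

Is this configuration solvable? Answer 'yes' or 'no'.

Answer: no

Derivation:
Inversions (pairs i<j in row-major order where tile[i] > tile[j] > 0): 17
17 is odd, so the puzzle is not solvable.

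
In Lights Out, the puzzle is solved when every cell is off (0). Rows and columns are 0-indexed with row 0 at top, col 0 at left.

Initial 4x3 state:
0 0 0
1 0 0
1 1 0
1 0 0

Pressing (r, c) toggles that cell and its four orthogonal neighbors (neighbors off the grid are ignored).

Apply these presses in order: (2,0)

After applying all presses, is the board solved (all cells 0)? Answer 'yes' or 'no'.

Answer: yes

Derivation:
After press 1 at (2,0):
0 0 0
0 0 0
0 0 0
0 0 0

Lights still on: 0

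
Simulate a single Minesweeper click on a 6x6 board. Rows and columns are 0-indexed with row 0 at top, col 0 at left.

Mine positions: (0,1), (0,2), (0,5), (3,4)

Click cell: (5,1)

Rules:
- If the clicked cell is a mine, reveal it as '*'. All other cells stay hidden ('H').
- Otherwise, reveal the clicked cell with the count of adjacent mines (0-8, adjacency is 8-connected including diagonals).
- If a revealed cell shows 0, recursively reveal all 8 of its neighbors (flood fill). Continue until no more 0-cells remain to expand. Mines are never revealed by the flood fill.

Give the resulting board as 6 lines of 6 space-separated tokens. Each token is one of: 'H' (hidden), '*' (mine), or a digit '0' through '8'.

H H H H H H
1 2 2 1 H H
0 0 0 1 H H
0 0 0 1 H H
0 0 0 1 1 1
0 0 0 0 0 0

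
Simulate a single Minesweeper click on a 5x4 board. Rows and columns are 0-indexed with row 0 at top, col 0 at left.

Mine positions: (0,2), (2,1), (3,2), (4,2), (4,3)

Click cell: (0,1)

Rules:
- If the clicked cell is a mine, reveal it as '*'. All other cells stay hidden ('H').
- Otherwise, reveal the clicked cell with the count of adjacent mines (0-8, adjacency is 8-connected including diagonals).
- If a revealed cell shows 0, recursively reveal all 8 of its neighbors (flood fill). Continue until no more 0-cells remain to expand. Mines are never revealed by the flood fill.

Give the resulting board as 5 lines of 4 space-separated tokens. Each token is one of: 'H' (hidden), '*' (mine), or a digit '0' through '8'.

H 1 H H
H H H H
H H H H
H H H H
H H H H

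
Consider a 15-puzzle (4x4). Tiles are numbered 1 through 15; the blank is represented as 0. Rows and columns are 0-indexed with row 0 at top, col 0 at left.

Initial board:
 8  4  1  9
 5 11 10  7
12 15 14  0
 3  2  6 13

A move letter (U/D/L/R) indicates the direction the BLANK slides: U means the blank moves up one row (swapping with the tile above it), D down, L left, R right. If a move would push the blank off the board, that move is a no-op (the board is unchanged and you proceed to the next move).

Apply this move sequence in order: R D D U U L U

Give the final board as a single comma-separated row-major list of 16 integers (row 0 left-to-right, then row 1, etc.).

Answer: 8, 4, 0, 9, 5, 11, 1, 10, 12, 15, 14, 7, 3, 2, 6, 13

Derivation:
After move 1 (R):
 8  4  1  9
 5 11 10  7
12 15 14  0
 3  2  6 13

After move 2 (D):
 8  4  1  9
 5 11 10  7
12 15 14 13
 3  2  6  0

After move 3 (D):
 8  4  1  9
 5 11 10  7
12 15 14 13
 3  2  6  0

After move 4 (U):
 8  4  1  9
 5 11 10  7
12 15 14  0
 3  2  6 13

After move 5 (U):
 8  4  1  9
 5 11 10  0
12 15 14  7
 3  2  6 13

After move 6 (L):
 8  4  1  9
 5 11  0 10
12 15 14  7
 3  2  6 13

After move 7 (U):
 8  4  0  9
 5 11  1 10
12 15 14  7
 3  2  6 13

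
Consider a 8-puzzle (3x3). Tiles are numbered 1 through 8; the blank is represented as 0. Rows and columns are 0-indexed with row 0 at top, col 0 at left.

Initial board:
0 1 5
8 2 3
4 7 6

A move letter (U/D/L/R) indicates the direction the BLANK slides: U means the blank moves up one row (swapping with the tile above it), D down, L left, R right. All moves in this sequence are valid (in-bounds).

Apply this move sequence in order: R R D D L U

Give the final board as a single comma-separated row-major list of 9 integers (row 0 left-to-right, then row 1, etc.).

Answer: 1, 5, 3, 8, 0, 6, 4, 2, 7

Derivation:
After move 1 (R):
1 0 5
8 2 3
4 7 6

After move 2 (R):
1 5 0
8 2 3
4 7 6

After move 3 (D):
1 5 3
8 2 0
4 7 6

After move 4 (D):
1 5 3
8 2 6
4 7 0

After move 5 (L):
1 5 3
8 2 6
4 0 7

After move 6 (U):
1 5 3
8 0 6
4 2 7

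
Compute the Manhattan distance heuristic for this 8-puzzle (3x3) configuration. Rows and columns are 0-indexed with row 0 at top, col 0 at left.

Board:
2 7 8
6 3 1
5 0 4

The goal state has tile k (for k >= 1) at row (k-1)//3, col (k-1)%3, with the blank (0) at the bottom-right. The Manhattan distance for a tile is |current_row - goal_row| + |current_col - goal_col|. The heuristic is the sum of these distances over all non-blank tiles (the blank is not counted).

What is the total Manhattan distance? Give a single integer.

Tile 2: (0,0)->(0,1) = 1
Tile 7: (0,1)->(2,0) = 3
Tile 8: (0,2)->(2,1) = 3
Tile 6: (1,0)->(1,2) = 2
Tile 3: (1,1)->(0,2) = 2
Tile 1: (1,2)->(0,0) = 3
Tile 5: (2,0)->(1,1) = 2
Tile 4: (2,2)->(1,0) = 3
Sum: 1 + 3 + 3 + 2 + 2 + 3 + 2 + 3 = 19

Answer: 19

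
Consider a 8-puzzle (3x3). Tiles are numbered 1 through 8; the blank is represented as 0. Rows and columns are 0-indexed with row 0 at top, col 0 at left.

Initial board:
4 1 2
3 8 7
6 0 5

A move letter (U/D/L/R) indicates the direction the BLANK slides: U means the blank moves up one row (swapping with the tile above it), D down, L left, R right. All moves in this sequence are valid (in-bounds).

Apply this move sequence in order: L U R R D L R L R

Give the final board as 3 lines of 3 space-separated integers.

After move 1 (L):
4 1 2
3 8 7
0 6 5

After move 2 (U):
4 1 2
0 8 7
3 6 5

After move 3 (R):
4 1 2
8 0 7
3 6 5

After move 4 (R):
4 1 2
8 7 0
3 6 5

After move 5 (D):
4 1 2
8 7 5
3 6 0

After move 6 (L):
4 1 2
8 7 5
3 0 6

After move 7 (R):
4 1 2
8 7 5
3 6 0

After move 8 (L):
4 1 2
8 7 5
3 0 6

After move 9 (R):
4 1 2
8 7 5
3 6 0

Answer: 4 1 2
8 7 5
3 6 0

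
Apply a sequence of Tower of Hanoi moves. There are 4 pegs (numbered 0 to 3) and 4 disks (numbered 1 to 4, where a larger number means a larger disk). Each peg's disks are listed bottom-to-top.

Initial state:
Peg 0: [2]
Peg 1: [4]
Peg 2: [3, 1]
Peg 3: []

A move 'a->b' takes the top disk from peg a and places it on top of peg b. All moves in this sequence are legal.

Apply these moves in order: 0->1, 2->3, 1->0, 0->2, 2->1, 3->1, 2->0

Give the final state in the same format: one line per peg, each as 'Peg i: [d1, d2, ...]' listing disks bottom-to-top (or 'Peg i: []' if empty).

Answer: Peg 0: [3]
Peg 1: [4, 2, 1]
Peg 2: []
Peg 3: []

Derivation:
After move 1 (0->1):
Peg 0: []
Peg 1: [4, 2]
Peg 2: [3, 1]
Peg 3: []

After move 2 (2->3):
Peg 0: []
Peg 1: [4, 2]
Peg 2: [3]
Peg 3: [1]

After move 3 (1->0):
Peg 0: [2]
Peg 1: [4]
Peg 2: [3]
Peg 3: [1]

After move 4 (0->2):
Peg 0: []
Peg 1: [4]
Peg 2: [3, 2]
Peg 3: [1]

After move 5 (2->1):
Peg 0: []
Peg 1: [4, 2]
Peg 2: [3]
Peg 3: [1]

After move 6 (3->1):
Peg 0: []
Peg 1: [4, 2, 1]
Peg 2: [3]
Peg 3: []

After move 7 (2->0):
Peg 0: [3]
Peg 1: [4, 2, 1]
Peg 2: []
Peg 3: []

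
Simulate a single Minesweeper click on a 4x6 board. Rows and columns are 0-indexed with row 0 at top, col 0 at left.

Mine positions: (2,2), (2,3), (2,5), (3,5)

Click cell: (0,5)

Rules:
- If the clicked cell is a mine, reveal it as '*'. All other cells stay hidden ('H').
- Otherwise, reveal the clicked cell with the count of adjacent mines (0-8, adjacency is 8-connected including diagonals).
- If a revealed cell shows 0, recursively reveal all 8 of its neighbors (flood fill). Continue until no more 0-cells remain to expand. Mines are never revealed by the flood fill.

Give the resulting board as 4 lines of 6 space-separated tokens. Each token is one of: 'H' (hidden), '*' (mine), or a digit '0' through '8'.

0 0 0 0 0 0
0 1 2 2 2 1
0 1 H H H H
0 1 H H H H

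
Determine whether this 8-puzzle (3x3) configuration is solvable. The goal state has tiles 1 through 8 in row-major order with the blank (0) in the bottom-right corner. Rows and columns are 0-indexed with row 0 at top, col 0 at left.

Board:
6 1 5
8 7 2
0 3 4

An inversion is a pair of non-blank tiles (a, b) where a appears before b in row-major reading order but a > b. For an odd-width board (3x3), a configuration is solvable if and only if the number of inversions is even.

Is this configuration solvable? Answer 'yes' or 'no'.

Inversions (pairs i<j in row-major order where tile[i] > tile[j] > 0): 15
15 is odd, so the puzzle is not solvable.

Answer: no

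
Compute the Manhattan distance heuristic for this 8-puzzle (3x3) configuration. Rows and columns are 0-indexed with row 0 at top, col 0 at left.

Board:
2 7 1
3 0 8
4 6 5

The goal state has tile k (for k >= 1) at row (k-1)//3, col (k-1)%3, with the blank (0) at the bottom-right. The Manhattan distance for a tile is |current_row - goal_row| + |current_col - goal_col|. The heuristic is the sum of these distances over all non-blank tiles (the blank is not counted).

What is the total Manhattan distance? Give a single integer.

Tile 2: (0,0)->(0,1) = 1
Tile 7: (0,1)->(2,0) = 3
Tile 1: (0,2)->(0,0) = 2
Tile 3: (1,0)->(0,2) = 3
Tile 8: (1,2)->(2,1) = 2
Tile 4: (2,0)->(1,0) = 1
Tile 6: (2,1)->(1,2) = 2
Tile 5: (2,2)->(1,1) = 2
Sum: 1 + 3 + 2 + 3 + 2 + 1 + 2 + 2 = 16

Answer: 16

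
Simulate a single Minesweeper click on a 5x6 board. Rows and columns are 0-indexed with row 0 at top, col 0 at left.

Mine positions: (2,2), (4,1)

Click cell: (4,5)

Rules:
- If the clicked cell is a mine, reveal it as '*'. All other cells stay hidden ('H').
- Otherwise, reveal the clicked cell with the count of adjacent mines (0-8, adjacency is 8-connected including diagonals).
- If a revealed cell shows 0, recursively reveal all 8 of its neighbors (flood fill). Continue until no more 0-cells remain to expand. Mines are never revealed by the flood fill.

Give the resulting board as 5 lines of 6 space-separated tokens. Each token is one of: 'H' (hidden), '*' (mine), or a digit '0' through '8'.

0 0 0 0 0 0
0 1 1 1 0 0
0 1 H 1 0 0
1 2 2 1 0 0
H H 1 0 0 0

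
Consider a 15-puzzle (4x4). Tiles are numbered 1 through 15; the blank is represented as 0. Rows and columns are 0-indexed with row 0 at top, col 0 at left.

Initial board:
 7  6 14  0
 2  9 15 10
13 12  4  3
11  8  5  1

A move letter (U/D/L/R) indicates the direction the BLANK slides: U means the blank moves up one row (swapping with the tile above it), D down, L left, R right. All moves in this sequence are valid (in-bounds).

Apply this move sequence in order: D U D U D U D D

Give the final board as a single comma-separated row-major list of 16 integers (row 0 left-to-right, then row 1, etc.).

After move 1 (D):
 7  6 14 10
 2  9 15  0
13 12  4  3
11  8  5  1

After move 2 (U):
 7  6 14  0
 2  9 15 10
13 12  4  3
11  8  5  1

After move 3 (D):
 7  6 14 10
 2  9 15  0
13 12  4  3
11  8  5  1

After move 4 (U):
 7  6 14  0
 2  9 15 10
13 12  4  3
11  8  5  1

After move 5 (D):
 7  6 14 10
 2  9 15  0
13 12  4  3
11  8  5  1

After move 6 (U):
 7  6 14  0
 2  9 15 10
13 12  4  3
11  8  5  1

After move 7 (D):
 7  6 14 10
 2  9 15  0
13 12  4  3
11  8  5  1

After move 8 (D):
 7  6 14 10
 2  9 15  3
13 12  4  0
11  8  5  1

Answer: 7, 6, 14, 10, 2, 9, 15, 3, 13, 12, 4, 0, 11, 8, 5, 1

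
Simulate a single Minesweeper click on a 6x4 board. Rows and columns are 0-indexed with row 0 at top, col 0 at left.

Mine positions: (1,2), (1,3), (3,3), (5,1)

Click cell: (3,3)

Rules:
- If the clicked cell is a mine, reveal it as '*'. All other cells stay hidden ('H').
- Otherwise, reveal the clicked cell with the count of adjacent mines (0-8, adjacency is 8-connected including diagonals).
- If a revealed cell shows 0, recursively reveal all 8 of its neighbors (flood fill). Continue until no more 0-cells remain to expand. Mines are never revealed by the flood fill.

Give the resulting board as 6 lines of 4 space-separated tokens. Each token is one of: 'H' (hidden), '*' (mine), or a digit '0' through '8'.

H H H H
H H H H
H H H H
H H H *
H H H H
H H H H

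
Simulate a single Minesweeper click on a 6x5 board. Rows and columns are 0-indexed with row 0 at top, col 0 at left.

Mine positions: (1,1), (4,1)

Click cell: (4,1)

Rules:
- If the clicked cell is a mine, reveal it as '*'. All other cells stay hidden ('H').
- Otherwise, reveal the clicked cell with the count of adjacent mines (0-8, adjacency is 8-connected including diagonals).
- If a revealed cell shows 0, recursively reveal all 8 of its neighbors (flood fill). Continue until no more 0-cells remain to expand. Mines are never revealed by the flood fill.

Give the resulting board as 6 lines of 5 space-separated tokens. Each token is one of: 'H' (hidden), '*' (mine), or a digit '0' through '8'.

H H H H H
H H H H H
H H H H H
H H H H H
H * H H H
H H H H H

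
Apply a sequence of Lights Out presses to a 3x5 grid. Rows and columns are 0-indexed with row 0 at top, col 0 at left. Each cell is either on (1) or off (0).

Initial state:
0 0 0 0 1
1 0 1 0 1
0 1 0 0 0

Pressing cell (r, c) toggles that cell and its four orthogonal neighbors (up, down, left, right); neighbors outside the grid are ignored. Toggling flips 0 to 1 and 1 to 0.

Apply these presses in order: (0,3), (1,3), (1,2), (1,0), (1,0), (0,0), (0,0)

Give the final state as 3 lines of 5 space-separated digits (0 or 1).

After press 1 at (0,3):
0 0 1 1 0
1 0 1 1 1
0 1 0 0 0

After press 2 at (1,3):
0 0 1 0 0
1 0 0 0 0
0 1 0 1 0

After press 3 at (1,2):
0 0 0 0 0
1 1 1 1 0
0 1 1 1 0

After press 4 at (1,0):
1 0 0 0 0
0 0 1 1 0
1 1 1 1 0

After press 5 at (1,0):
0 0 0 0 0
1 1 1 1 0
0 1 1 1 0

After press 6 at (0,0):
1 1 0 0 0
0 1 1 1 0
0 1 1 1 0

After press 7 at (0,0):
0 0 0 0 0
1 1 1 1 0
0 1 1 1 0

Answer: 0 0 0 0 0
1 1 1 1 0
0 1 1 1 0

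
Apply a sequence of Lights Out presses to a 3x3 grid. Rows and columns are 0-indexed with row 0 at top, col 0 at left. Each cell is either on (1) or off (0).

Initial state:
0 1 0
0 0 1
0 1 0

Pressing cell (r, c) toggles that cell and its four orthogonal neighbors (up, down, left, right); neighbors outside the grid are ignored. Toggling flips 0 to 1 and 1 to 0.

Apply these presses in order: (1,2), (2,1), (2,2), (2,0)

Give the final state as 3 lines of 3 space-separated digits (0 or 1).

Answer: 0 1 1
1 0 1
0 0 1

Derivation:
After press 1 at (1,2):
0 1 1
0 1 0
0 1 1

After press 2 at (2,1):
0 1 1
0 0 0
1 0 0

After press 3 at (2,2):
0 1 1
0 0 1
1 1 1

After press 4 at (2,0):
0 1 1
1 0 1
0 0 1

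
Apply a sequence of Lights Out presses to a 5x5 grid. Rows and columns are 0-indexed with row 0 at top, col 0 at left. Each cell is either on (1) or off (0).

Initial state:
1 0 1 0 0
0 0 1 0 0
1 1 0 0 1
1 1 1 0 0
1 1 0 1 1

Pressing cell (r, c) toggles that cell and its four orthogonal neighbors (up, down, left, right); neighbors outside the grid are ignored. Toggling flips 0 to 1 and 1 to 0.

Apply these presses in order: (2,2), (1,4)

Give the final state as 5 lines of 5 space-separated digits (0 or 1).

After press 1 at (2,2):
1 0 1 0 0
0 0 0 0 0
1 0 1 1 1
1 1 0 0 0
1 1 0 1 1

After press 2 at (1,4):
1 0 1 0 1
0 0 0 1 1
1 0 1 1 0
1 1 0 0 0
1 1 0 1 1

Answer: 1 0 1 0 1
0 0 0 1 1
1 0 1 1 0
1 1 0 0 0
1 1 0 1 1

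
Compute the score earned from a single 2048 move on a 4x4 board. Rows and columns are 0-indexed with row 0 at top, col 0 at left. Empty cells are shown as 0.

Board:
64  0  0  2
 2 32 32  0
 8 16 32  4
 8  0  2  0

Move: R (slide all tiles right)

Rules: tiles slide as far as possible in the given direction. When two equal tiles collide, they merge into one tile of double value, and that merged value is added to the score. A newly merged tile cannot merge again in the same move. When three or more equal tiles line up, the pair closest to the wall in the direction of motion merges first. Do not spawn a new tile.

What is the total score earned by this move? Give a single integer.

Answer: 64

Derivation:
Slide right:
row 0: [64, 0, 0, 2] -> [0, 0, 64, 2]  score +0 (running 0)
row 1: [2, 32, 32, 0] -> [0, 0, 2, 64]  score +64 (running 64)
row 2: [8, 16, 32, 4] -> [8, 16, 32, 4]  score +0 (running 64)
row 3: [8, 0, 2, 0] -> [0, 0, 8, 2]  score +0 (running 64)
Board after move:
 0  0 64  2
 0  0  2 64
 8 16 32  4
 0  0  8  2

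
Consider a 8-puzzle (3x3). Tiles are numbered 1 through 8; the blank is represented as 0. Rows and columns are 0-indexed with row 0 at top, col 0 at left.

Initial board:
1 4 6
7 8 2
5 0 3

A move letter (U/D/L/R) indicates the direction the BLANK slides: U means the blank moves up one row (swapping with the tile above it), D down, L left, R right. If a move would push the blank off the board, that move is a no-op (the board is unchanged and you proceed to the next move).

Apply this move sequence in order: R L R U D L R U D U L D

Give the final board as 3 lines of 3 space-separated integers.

After move 1 (R):
1 4 6
7 8 2
5 3 0

After move 2 (L):
1 4 6
7 8 2
5 0 3

After move 3 (R):
1 4 6
7 8 2
5 3 0

After move 4 (U):
1 4 6
7 8 0
5 3 2

After move 5 (D):
1 4 6
7 8 2
5 3 0

After move 6 (L):
1 4 6
7 8 2
5 0 3

After move 7 (R):
1 4 6
7 8 2
5 3 0

After move 8 (U):
1 4 6
7 8 0
5 3 2

After move 9 (D):
1 4 6
7 8 2
5 3 0

After move 10 (U):
1 4 6
7 8 0
5 3 2

After move 11 (L):
1 4 6
7 0 8
5 3 2

After move 12 (D):
1 4 6
7 3 8
5 0 2

Answer: 1 4 6
7 3 8
5 0 2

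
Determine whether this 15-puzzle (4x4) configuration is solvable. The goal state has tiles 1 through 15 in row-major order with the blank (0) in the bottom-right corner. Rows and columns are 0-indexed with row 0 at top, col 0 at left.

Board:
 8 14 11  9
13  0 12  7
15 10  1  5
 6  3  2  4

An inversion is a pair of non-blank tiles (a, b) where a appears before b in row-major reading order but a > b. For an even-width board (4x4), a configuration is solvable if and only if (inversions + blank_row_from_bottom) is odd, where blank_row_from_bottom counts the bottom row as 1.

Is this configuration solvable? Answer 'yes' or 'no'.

Inversions: 78
Blank is in row 1 (0-indexed from top), which is row 3 counting from the bottom (bottom = 1).
78 + 3 = 81, which is odd, so the puzzle is solvable.

Answer: yes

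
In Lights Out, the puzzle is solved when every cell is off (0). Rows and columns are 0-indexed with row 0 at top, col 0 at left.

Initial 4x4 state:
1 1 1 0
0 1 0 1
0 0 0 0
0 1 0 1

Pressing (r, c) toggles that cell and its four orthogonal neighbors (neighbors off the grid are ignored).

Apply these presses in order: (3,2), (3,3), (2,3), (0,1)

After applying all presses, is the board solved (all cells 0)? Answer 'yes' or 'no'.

After press 1 at (3,2):
1 1 1 0
0 1 0 1
0 0 1 0
0 0 1 0

After press 2 at (3,3):
1 1 1 0
0 1 0 1
0 0 1 1
0 0 0 1

After press 3 at (2,3):
1 1 1 0
0 1 0 0
0 0 0 0
0 0 0 0

After press 4 at (0,1):
0 0 0 0
0 0 0 0
0 0 0 0
0 0 0 0

Lights still on: 0

Answer: yes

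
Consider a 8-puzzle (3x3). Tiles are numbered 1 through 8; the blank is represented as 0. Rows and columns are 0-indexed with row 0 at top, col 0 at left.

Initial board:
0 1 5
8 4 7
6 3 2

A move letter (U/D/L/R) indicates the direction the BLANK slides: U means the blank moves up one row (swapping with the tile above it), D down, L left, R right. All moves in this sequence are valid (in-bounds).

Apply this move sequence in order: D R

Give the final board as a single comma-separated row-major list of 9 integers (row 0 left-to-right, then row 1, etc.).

Answer: 8, 1, 5, 4, 0, 7, 6, 3, 2

Derivation:
After move 1 (D):
8 1 5
0 4 7
6 3 2

After move 2 (R):
8 1 5
4 0 7
6 3 2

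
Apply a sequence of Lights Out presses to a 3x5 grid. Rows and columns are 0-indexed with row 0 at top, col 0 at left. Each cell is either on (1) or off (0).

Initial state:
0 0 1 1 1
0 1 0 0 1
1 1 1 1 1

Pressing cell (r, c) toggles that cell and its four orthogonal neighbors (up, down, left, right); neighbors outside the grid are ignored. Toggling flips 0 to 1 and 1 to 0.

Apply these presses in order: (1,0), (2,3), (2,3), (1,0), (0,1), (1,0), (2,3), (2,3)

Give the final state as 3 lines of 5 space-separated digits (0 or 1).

Answer: 0 1 0 1 1
1 1 0 0 1
0 1 1 1 1

Derivation:
After press 1 at (1,0):
1 0 1 1 1
1 0 0 0 1
0 1 1 1 1

After press 2 at (2,3):
1 0 1 1 1
1 0 0 1 1
0 1 0 0 0

After press 3 at (2,3):
1 0 1 1 1
1 0 0 0 1
0 1 1 1 1

After press 4 at (1,0):
0 0 1 1 1
0 1 0 0 1
1 1 1 1 1

After press 5 at (0,1):
1 1 0 1 1
0 0 0 0 1
1 1 1 1 1

After press 6 at (1,0):
0 1 0 1 1
1 1 0 0 1
0 1 1 1 1

After press 7 at (2,3):
0 1 0 1 1
1 1 0 1 1
0 1 0 0 0

After press 8 at (2,3):
0 1 0 1 1
1 1 0 0 1
0 1 1 1 1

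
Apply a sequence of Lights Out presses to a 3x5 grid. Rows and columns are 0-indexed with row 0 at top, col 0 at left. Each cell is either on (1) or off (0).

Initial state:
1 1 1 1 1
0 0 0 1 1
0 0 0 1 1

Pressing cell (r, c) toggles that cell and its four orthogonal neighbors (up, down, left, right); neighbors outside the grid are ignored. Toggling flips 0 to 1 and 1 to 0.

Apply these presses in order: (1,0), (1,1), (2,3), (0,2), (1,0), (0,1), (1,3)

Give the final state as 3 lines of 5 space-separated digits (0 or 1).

Answer: 0 0 1 1 1
1 0 1 1 0
0 1 1 1 0

Derivation:
After press 1 at (1,0):
0 1 1 1 1
1 1 0 1 1
1 0 0 1 1

After press 2 at (1,1):
0 0 1 1 1
0 0 1 1 1
1 1 0 1 1

After press 3 at (2,3):
0 0 1 1 1
0 0 1 0 1
1 1 1 0 0

After press 4 at (0,2):
0 1 0 0 1
0 0 0 0 1
1 1 1 0 0

After press 5 at (1,0):
1 1 0 0 1
1 1 0 0 1
0 1 1 0 0

After press 6 at (0,1):
0 0 1 0 1
1 0 0 0 1
0 1 1 0 0

After press 7 at (1,3):
0 0 1 1 1
1 0 1 1 0
0 1 1 1 0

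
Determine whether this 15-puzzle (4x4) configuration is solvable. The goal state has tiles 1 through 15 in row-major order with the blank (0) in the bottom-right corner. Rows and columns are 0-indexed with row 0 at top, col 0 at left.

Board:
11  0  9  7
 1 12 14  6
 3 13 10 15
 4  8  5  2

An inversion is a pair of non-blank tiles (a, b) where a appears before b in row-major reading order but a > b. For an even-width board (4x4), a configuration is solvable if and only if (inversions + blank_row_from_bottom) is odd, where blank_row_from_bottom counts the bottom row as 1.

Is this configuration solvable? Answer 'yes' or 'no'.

Inversions: 61
Blank is in row 0 (0-indexed from top), which is row 4 counting from the bottom (bottom = 1).
61 + 4 = 65, which is odd, so the puzzle is solvable.

Answer: yes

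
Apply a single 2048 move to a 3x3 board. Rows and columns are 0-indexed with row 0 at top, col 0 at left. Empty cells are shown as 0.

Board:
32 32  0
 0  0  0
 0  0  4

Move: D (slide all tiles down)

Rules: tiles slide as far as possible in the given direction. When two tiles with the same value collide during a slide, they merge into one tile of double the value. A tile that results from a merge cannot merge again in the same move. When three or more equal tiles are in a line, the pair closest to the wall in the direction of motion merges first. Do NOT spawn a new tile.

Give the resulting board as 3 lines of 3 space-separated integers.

Answer:  0  0  0
 0  0  0
32 32  4

Derivation:
Slide down:
col 0: [32, 0, 0] -> [0, 0, 32]
col 1: [32, 0, 0] -> [0, 0, 32]
col 2: [0, 0, 4] -> [0, 0, 4]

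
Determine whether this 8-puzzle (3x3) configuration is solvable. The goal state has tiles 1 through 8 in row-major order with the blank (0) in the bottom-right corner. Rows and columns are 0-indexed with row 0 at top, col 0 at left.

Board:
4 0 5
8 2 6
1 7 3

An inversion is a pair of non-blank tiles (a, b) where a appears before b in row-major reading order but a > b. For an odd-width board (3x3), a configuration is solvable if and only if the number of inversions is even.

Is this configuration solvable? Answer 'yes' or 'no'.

Answer: no

Derivation:
Inversions (pairs i<j in row-major order where tile[i] > tile[j] > 0): 15
15 is odd, so the puzzle is not solvable.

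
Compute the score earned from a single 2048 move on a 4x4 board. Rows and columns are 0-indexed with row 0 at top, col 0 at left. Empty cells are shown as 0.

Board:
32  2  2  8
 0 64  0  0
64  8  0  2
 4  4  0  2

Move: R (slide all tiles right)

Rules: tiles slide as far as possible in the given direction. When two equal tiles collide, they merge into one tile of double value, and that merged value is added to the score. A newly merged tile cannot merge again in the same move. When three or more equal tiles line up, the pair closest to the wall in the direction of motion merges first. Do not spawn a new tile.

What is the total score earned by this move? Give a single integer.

Slide right:
row 0: [32, 2, 2, 8] -> [0, 32, 4, 8]  score +4 (running 4)
row 1: [0, 64, 0, 0] -> [0, 0, 0, 64]  score +0 (running 4)
row 2: [64, 8, 0, 2] -> [0, 64, 8, 2]  score +0 (running 4)
row 3: [4, 4, 0, 2] -> [0, 0, 8, 2]  score +8 (running 12)
Board after move:
 0 32  4  8
 0  0  0 64
 0 64  8  2
 0  0  8  2

Answer: 12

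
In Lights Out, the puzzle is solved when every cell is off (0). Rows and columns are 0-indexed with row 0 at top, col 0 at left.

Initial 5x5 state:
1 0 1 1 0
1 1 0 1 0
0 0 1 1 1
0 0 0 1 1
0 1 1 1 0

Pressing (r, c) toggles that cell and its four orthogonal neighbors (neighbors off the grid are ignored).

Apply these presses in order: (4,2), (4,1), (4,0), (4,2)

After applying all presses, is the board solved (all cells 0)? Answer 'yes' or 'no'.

Answer: no

Derivation:
After press 1 at (4,2):
1 0 1 1 0
1 1 0 1 0
0 0 1 1 1
0 0 1 1 1
0 0 0 0 0

After press 2 at (4,1):
1 0 1 1 0
1 1 0 1 0
0 0 1 1 1
0 1 1 1 1
1 1 1 0 0

After press 3 at (4,0):
1 0 1 1 0
1 1 0 1 0
0 0 1 1 1
1 1 1 1 1
0 0 1 0 0

After press 4 at (4,2):
1 0 1 1 0
1 1 0 1 0
0 0 1 1 1
1 1 0 1 1
0 1 0 1 0

Lights still on: 15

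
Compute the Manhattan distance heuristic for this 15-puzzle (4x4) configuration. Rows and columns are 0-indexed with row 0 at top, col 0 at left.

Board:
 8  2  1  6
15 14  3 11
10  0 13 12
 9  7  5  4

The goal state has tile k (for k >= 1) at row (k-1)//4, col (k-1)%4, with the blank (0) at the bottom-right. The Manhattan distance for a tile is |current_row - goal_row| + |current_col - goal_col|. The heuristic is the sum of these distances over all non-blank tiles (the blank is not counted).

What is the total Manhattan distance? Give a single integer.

Answer: 33

Derivation:
Tile 8: at (0,0), goal (1,3), distance |0-1|+|0-3| = 4
Tile 2: at (0,1), goal (0,1), distance |0-0|+|1-1| = 0
Tile 1: at (0,2), goal (0,0), distance |0-0|+|2-0| = 2
Tile 6: at (0,3), goal (1,1), distance |0-1|+|3-1| = 3
Tile 15: at (1,0), goal (3,2), distance |1-3|+|0-2| = 4
Tile 14: at (1,1), goal (3,1), distance |1-3|+|1-1| = 2
Tile 3: at (1,2), goal (0,2), distance |1-0|+|2-2| = 1
Tile 11: at (1,3), goal (2,2), distance |1-2|+|3-2| = 2
Tile 10: at (2,0), goal (2,1), distance |2-2|+|0-1| = 1
Tile 13: at (2,2), goal (3,0), distance |2-3|+|2-0| = 3
Tile 12: at (2,3), goal (2,3), distance |2-2|+|3-3| = 0
Tile 9: at (3,0), goal (2,0), distance |3-2|+|0-0| = 1
Tile 7: at (3,1), goal (1,2), distance |3-1|+|1-2| = 3
Tile 5: at (3,2), goal (1,0), distance |3-1|+|2-0| = 4
Tile 4: at (3,3), goal (0,3), distance |3-0|+|3-3| = 3
Sum: 4 + 0 + 2 + 3 + 4 + 2 + 1 + 2 + 1 + 3 + 0 + 1 + 3 + 4 + 3 = 33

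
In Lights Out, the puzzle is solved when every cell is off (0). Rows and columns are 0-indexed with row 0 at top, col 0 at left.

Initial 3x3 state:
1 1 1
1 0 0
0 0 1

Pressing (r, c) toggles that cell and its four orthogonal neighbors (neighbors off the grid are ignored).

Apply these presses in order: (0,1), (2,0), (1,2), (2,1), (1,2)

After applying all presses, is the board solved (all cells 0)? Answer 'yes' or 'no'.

Answer: yes

Derivation:
After press 1 at (0,1):
0 0 0
1 1 0
0 0 1

After press 2 at (2,0):
0 0 0
0 1 0
1 1 1

After press 3 at (1,2):
0 0 1
0 0 1
1 1 0

After press 4 at (2,1):
0 0 1
0 1 1
0 0 1

After press 5 at (1,2):
0 0 0
0 0 0
0 0 0

Lights still on: 0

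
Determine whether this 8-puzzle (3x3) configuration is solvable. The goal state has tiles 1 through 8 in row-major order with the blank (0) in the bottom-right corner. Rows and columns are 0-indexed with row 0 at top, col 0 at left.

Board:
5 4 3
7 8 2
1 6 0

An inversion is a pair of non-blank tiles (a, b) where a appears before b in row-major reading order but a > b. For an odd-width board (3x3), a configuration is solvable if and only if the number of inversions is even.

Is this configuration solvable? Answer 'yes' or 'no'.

Inversions (pairs i<j in row-major order where tile[i] > tile[j] > 0): 16
16 is even, so the puzzle is solvable.

Answer: yes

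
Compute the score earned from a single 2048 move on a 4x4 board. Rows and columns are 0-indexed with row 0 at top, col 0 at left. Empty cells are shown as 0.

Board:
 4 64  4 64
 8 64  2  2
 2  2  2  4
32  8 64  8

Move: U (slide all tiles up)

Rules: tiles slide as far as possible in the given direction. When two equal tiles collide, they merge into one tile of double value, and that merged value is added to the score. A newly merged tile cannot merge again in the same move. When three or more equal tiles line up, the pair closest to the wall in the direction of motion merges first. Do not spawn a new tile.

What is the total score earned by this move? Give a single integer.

Slide up:
col 0: [4, 8, 2, 32] -> [4, 8, 2, 32]  score +0 (running 0)
col 1: [64, 64, 2, 8] -> [128, 2, 8, 0]  score +128 (running 128)
col 2: [4, 2, 2, 64] -> [4, 4, 64, 0]  score +4 (running 132)
col 3: [64, 2, 4, 8] -> [64, 2, 4, 8]  score +0 (running 132)
Board after move:
  4 128   4  64
  8   2   4   2
  2   8  64   4
 32   0   0   8

Answer: 132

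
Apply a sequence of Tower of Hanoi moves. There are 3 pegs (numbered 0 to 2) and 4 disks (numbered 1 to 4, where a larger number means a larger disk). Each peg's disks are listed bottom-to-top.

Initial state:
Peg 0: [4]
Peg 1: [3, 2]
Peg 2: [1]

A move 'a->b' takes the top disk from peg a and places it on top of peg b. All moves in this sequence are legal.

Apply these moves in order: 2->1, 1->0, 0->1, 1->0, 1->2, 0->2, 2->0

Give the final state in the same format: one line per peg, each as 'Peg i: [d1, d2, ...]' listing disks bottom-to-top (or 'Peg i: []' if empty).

Answer: Peg 0: [4, 1]
Peg 1: [3]
Peg 2: [2]

Derivation:
After move 1 (2->1):
Peg 0: [4]
Peg 1: [3, 2, 1]
Peg 2: []

After move 2 (1->0):
Peg 0: [4, 1]
Peg 1: [3, 2]
Peg 2: []

After move 3 (0->1):
Peg 0: [4]
Peg 1: [3, 2, 1]
Peg 2: []

After move 4 (1->0):
Peg 0: [4, 1]
Peg 1: [3, 2]
Peg 2: []

After move 5 (1->2):
Peg 0: [4, 1]
Peg 1: [3]
Peg 2: [2]

After move 6 (0->2):
Peg 0: [4]
Peg 1: [3]
Peg 2: [2, 1]

After move 7 (2->0):
Peg 0: [4, 1]
Peg 1: [3]
Peg 2: [2]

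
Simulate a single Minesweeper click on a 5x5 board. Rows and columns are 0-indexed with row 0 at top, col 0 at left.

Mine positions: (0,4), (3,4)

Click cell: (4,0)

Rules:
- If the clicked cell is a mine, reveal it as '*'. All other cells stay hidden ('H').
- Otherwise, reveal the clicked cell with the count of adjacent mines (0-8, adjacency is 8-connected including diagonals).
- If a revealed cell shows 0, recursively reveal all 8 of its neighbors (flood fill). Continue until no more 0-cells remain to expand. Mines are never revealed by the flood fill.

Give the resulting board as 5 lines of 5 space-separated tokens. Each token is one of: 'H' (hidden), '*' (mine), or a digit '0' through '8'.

0 0 0 1 H
0 0 0 1 H
0 0 0 1 H
0 0 0 1 H
0 0 0 1 H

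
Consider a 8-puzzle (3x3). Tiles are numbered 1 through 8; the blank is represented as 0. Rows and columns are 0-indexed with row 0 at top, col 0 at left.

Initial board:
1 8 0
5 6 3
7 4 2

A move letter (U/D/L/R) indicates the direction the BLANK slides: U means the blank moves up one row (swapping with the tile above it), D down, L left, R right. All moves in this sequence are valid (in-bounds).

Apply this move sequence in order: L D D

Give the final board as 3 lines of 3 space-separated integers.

After move 1 (L):
1 0 8
5 6 3
7 4 2

After move 2 (D):
1 6 8
5 0 3
7 4 2

After move 3 (D):
1 6 8
5 4 3
7 0 2

Answer: 1 6 8
5 4 3
7 0 2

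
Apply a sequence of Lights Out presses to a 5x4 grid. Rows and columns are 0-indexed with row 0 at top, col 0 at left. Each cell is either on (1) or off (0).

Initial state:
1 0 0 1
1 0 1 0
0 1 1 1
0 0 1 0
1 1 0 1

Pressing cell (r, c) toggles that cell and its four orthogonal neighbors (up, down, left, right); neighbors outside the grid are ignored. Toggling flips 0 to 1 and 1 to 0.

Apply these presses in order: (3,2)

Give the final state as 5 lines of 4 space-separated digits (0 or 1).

Answer: 1 0 0 1
1 0 1 0
0 1 0 1
0 1 0 1
1 1 1 1

Derivation:
After press 1 at (3,2):
1 0 0 1
1 0 1 0
0 1 0 1
0 1 0 1
1 1 1 1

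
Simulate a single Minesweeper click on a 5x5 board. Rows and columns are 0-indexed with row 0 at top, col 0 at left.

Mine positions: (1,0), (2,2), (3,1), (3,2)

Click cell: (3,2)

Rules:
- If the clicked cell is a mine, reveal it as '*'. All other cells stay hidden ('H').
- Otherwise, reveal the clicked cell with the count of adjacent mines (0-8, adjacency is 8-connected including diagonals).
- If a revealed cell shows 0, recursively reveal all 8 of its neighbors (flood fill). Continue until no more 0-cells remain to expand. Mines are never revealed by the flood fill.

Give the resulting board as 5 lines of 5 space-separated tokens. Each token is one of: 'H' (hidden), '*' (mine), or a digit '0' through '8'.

H H H H H
H H H H H
H H H H H
H H * H H
H H H H H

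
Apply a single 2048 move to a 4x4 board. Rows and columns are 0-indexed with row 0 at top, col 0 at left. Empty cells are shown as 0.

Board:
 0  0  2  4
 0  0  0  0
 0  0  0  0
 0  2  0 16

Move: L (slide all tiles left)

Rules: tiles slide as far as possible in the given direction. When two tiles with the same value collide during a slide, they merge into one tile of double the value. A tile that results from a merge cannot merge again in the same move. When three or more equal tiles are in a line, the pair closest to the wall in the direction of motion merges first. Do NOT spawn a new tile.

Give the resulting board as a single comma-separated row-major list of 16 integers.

Slide left:
row 0: [0, 0, 2, 4] -> [2, 4, 0, 0]
row 1: [0, 0, 0, 0] -> [0, 0, 0, 0]
row 2: [0, 0, 0, 0] -> [0, 0, 0, 0]
row 3: [0, 2, 0, 16] -> [2, 16, 0, 0]

Answer: 2, 4, 0, 0, 0, 0, 0, 0, 0, 0, 0, 0, 2, 16, 0, 0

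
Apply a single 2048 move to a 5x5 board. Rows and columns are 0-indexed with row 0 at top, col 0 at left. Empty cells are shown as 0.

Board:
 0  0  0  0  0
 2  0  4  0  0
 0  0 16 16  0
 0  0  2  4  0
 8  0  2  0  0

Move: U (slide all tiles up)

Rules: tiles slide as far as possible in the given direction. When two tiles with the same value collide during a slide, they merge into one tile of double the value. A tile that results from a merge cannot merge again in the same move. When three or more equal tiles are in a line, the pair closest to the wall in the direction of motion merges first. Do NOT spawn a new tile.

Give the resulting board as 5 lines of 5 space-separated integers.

Slide up:
col 0: [0, 2, 0, 0, 8] -> [2, 8, 0, 0, 0]
col 1: [0, 0, 0, 0, 0] -> [0, 0, 0, 0, 0]
col 2: [0, 4, 16, 2, 2] -> [4, 16, 4, 0, 0]
col 3: [0, 0, 16, 4, 0] -> [16, 4, 0, 0, 0]
col 4: [0, 0, 0, 0, 0] -> [0, 0, 0, 0, 0]

Answer:  2  0  4 16  0
 8  0 16  4  0
 0  0  4  0  0
 0  0  0  0  0
 0  0  0  0  0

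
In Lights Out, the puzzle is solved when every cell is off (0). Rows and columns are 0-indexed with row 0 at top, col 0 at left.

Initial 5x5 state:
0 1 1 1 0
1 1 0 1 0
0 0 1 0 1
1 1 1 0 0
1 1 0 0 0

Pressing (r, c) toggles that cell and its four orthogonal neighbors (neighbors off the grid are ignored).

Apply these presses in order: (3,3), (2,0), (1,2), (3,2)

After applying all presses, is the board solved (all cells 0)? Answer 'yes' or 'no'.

Answer: no

Derivation:
After press 1 at (3,3):
0 1 1 1 0
1 1 0 1 0
0 0 1 1 1
1 1 0 1 1
1 1 0 1 0

After press 2 at (2,0):
0 1 1 1 0
0 1 0 1 0
1 1 1 1 1
0 1 0 1 1
1 1 0 1 0

After press 3 at (1,2):
0 1 0 1 0
0 0 1 0 0
1 1 0 1 1
0 1 0 1 1
1 1 0 1 0

After press 4 at (3,2):
0 1 0 1 0
0 0 1 0 0
1 1 1 1 1
0 0 1 0 1
1 1 1 1 0

Lights still on: 14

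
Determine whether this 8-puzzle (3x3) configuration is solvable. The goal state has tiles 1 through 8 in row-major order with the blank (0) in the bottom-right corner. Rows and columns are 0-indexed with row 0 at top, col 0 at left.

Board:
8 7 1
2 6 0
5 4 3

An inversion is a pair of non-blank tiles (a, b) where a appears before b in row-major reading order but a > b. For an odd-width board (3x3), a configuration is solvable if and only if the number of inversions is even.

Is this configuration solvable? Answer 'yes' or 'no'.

Answer: no

Derivation:
Inversions (pairs i<j in row-major order where tile[i] > tile[j] > 0): 19
19 is odd, so the puzzle is not solvable.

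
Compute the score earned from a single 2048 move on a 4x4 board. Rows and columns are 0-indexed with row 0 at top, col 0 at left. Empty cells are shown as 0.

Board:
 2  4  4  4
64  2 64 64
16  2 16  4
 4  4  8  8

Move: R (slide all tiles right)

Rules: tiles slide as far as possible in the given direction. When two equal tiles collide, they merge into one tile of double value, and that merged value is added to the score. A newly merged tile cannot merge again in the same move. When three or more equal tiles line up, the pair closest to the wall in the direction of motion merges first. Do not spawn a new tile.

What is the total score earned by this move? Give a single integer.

Slide right:
row 0: [2, 4, 4, 4] -> [0, 2, 4, 8]  score +8 (running 8)
row 1: [64, 2, 64, 64] -> [0, 64, 2, 128]  score +128 (running 136)
row 2: [16, 2, 16, 4] -> [16, 2, 16, 4]  score +0 (running 136)
row 3: [4, 4, 8, 8] -> [0, 0, 8, 16]  score +24 (running 160)
Board after move:
  0   2   4   8
  0  64   2 128
 16   2  16   4
  0   0   8  16

Answer: 160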